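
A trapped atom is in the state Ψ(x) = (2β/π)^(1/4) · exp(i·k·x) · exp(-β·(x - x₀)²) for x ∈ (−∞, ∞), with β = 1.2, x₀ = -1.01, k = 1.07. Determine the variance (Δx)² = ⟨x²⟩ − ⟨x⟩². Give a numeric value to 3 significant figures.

Compute ⟨x⟩ and ⟨x²⟩ separately, then (Δx)² = ⟨x²⟩ − ⟨x⟩².
Gaussian moments (u = x − x₀): ∫u^(2j)·e^(−2βu²) du = (2j−1)!!/(4β)^j · √(π/(2β)), odd powers integrate to 0; here √(π/(2β)) = 1.1441.
⟨x⟩ = -1.0100 and ⟨x²⟩ = 1.2284.
(Δx)² = 1.2284 − (-1.0100)² = 0.20833.

0.208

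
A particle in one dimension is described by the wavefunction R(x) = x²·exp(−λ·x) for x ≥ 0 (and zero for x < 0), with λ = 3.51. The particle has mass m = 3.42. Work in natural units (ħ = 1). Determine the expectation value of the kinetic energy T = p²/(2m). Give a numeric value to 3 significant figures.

0.600

T = −(ħ²/2m) d²/dx², so ⟨T⟩ = −(ħ²/2m) ∫ R*·R'' dx / ∫|R|² dx; with m = 3.42.
Differentiate x²·exp(−λ·x) with the product rule; every integrand then reduces to terms xʲ·e^(−2λx) on [0, ∞), with ∫₀^∞ xʲ·e^(−2λx) dx = j!/(2λ)^(j+1).
State is unnormalized: ∫|R|² dx = 0.0014078, and ∫R*·(−ħ²/2m · R'') dx = 0.00084521, so ⟨T⟩ = 0.00084521 / 0.0014078.
⟨T⟩ = 0.60039.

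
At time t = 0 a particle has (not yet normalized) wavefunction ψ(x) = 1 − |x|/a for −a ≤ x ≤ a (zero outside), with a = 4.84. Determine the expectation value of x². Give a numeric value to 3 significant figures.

2.34

⟨x²⟩ = ∫ x²·|ψ|² dx / ∫|ψ|² dx (integrals over the domain).
ψ is even, so ∫ over [−a, a] = 2∫₀ᵃ with ψ = 1 − x/a there: ∫₀ᵃ (1 − x/a)² dx = a/3, ∫₀ᵃ x²(1 − x/a)² dx = a³/30, ∫₀ᵃ x⁴(1 − x/a)² dx = a⁵/105.
State is unnormalized: ∫|ψ|² dx = 3.2267, and ∫ψ*·x²·ψ dx = 7.5587, so ⟨x²⟩ = 7.5587 / 3.2267.
⟨x²⟩ = 2.3426.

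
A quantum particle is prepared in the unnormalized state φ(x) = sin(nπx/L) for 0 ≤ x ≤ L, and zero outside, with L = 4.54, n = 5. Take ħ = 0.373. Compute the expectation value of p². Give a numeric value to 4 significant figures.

1.666

p² φ = −ħ² d²φ/dx²; ⟨p²⟩ = −ħ² ∫ φ*·φ'' dx / ∫|φ|² dx.
d/dx sin(nπx/L) = (nπ/L)·cos(nπx/L) and d²/dx² sin(nπx/L) = −(nπ/L)²·sin(nπx/L); on 0 ≤ x ≤ L, ∫sin²(nπx/L) dx = L/2 and ∫sin(nπx/L)·cos(nπx/L) dx = 0.
State is unnormalized: ∫|φ|² dx = 2.2700, and ∫φ*·(−ħ² φ'') dx = 3.7807, so ⟨p²⟩ = 3.7807 / 2.2700.
⟨p²⟩ = 1.6655.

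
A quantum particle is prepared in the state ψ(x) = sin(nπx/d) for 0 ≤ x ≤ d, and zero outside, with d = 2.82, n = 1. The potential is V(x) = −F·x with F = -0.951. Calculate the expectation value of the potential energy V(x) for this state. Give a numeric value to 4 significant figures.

⟨V⟩ = ∫ V(x)·|ψ|² dx / ∫|ψ|² dx.
With sin²θ = (1 − cos2θ)/2 on 0 ≤ x ≤ d: ∫sin²(nπx/d) dx = d/2, ∫x·sin²(nπx/d) dx = d²/4, ∫x²·sin²(nπx/d) dx = d³·(1/6 − 1/(4n²π²)); higher powers xᵏ the same way, integrating xᵏ·cos(2nπx/d) by parts.
State is unnormalized: ∫|ψ|² dx = 1.4100, and ∫ψ*·V(x)·ψ dx = 1.8907, so ⟨V⟩ = 1.8907 / 1.4100.
⟨V⟩ = 1.3409.

1.341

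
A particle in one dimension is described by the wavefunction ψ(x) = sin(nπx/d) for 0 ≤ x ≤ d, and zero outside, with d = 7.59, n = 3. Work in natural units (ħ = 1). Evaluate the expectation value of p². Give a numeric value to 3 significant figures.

p² ψ = −ħ² d²ψ/dx²; ⟨p²⟩ = −ħ² ∫ ψ*·ψ'' dx / ∫|ψ|² dx.
d/dx sin(nπx/d) = (nπ/d)·cos(nπx/d) and d²/dx² sin(nπx/d) = −(nπ/d)²·sin(nπx/d); on 0 ≤ x ≤ d, ∫sin²(nπx/d) dx = d/2 and ∫sin(nπx/d)·cos(nπx/d) dx = 0.
State is unnormalized: ∫|ψ|² dx = 3.7950, and ∫ψ*·(−ħ² ψ'') dx = 5.8515, so ⟨p²⟩ = 5.8515 / 3.7950.
⟨p²⟩ = 1.5419.

1.54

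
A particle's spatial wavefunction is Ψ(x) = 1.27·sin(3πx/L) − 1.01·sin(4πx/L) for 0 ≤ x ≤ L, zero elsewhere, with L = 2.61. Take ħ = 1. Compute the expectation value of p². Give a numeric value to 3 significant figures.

17.0

p² Ψ = −ħ² d²Ψ/dx²; ⟨p²⟩ = −ħ² ∫ Ψ*·Ψ'' dx / ∫|Ψ|² dx.
d²/dx² sin(jπx/L) = −(jπ/L)²·sin(jπx/L); on 0 ≤ x ≤ L, ∫sin²(jπx/L) dx = L/2 and ∫sin(jπx/L)·sin(lπx/L) dx = 0 for j ≠ l, so only diagonal terms survive in ∫|Ψ|² and ∫Ψ·Ψ″; ∫Ψ·Ψ′ dx = [Ψ²/2] between the walls = 0.
State is unnormalized: ∫|Ψ|² dx = 3.4361, and ∫Ψ*·(−ħ² Ψ'') dx = 58.306, so ⟨p²⟩ = 58.306 / 3.4361.
⟨p²⟩ = 16.969.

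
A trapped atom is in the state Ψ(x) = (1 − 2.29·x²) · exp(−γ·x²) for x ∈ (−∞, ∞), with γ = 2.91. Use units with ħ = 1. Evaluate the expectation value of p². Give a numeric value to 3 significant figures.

6.70

p² Ψ = −ħ² d²Ψ/dx²; ⟨p²⟩ = −ħ² ∫ Ψ*·Ψ'' dx / ∫|Ψ|² dx.
Expand each integrand as polynomial × e^(−2γx²) and use ∫x^(2j)·e^(−2γx²) dx = (2j−1)!!/(4γ)^j · √(π/(2γ)), odd powers → 0; here √(π/(2γ)) = 0.73471. Differentiate with the product rule, d/dx e^(−γx²) = −2γx·e^(−γx²).
State is unnormalized: ∫|Ψ|² dx = 0.53093, and ∫Ψ*·(−ħ² Ψ'') dx = 3.5585, so ⟨p²⟩ = 3.5585 / 0.53093.
⟨p²⟩ = 6.7024.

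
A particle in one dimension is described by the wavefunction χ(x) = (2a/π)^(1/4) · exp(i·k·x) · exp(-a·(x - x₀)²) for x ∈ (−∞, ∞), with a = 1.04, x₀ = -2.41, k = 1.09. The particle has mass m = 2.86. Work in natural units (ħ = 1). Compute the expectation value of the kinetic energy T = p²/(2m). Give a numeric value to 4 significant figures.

T = −(ħ²/2m) d²/dx², so ⟨T⟩ = −(ħ²/2m) ∫ χ*·χ'' dx; with m = 2.86.
Gaussian moments (u = x − x₀): ∫u^(2j)·e^(−2au²) du = (2j−1)!!/(4a)^j · √(π/(2a)), odd powers integrate to 0; here √(π/(2a)) = 1.2290. Derivatives: χ′ = (ik − 2au)·χ, χ″ = ((ik − 2au)² − 2a)·χ; the odd-in-u pieces drop out.
⟨T⟩ = 0.38953.

0.3895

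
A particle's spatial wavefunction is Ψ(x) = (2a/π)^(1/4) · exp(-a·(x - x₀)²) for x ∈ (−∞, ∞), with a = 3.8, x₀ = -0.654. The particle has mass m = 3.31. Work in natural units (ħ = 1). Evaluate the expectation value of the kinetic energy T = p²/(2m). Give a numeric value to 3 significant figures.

0.574

T = −(ħ²/2m) d²/dx², so ⟨T⟩ = −(ħ²/2m) ∫ Ψ*·Ψ'' dx; with m = 3.31.
Gaussian moments (u = x − x₀): ∫u^(2j)·e^(−2au²) du = (2j−1)!!/(4a)^j · √(π/(2a)), odd powers integrate to 0; here √(π/(2a)) = 0.64294. Derivatives: d/dx e^(−au²) = −2au·e^(−au²), d²/dx² e^(−au²) = (4a²u² − 2a)·e^(−au²).
⟨T⟩ = 0.57402.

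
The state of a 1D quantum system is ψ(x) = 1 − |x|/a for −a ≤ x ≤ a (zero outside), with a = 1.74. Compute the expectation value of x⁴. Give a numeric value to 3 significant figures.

⟨x⁴⟩ = ∫ x⁴·|ψ|² dx / ∫|ψ|² dx (integrals over the domain).
ψ is even, so ∫ over [−a, a] = 2∫₀ᵃ with ψ = 1 − x/a there: ∫₀ᵃ (1 − x/a)² dx = a/3, ∫₀ᵃ x²(1 − x/a)² dx = a³/30, ∫₀ᵃ x⁴(1 − x/a)² dx = a⁵/105.
State is unnormalized: ∫|ψ|² dx = 1.1600, and ∫ψ*·x⁴·ψ dx = 0.30380, so ⟨x⁴⟩ = 0.30380 / 1.1600.
⟨x⁴⟩ = 0.26190.

0.262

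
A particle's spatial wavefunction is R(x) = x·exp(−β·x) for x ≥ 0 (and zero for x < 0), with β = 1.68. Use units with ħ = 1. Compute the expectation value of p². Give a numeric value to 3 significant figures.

2.82

p² R = −ħ² d²R/dx²; ⟨p²⟩ = −ħ² ∫ R*·R'' dx / ∫|R|² dx.
Differentiate x·exp(−β·x) with the product rule; every integrand then reduces to terms xʲ·e^(−2βx) on [0, ∞), with ∫₀^∞ xʲ·e^(−2βx) dx = j!/(2β)^(j+1).
State is unnormalized: ∫|R|² dx = 0.052724, and ∫R*·(−ħ² R'') dx = 0.14881, so ⟨p²⟩ = 0.14881 / 0.052724.
⟨p²⟩ = 2.8224.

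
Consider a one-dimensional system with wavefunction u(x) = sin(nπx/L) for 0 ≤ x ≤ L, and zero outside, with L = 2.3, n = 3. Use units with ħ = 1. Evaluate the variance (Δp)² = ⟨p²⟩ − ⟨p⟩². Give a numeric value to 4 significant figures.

Compute ⟨p⟩ and ⟨p²⟩ separately; (Δp)² = ⟨p²⟩ − ⟨p⟩².
d/dx sin(nπx/L) = (nπ/L)·cos(nπx/L) and d²/dx² sin(nπx/L) = −(nπ/L)²·sin(nπx/L); on 0 ≤ x ≤ L, ∫sin²(nπx/L) dx = L/2 and ∫sin(nπx/L)·cos(nπx/L) dx = 0.
Normalization: ∫|u|² dx = 1.1500.
⟨p⟩ = 0.0000 and ⟨p²⟩ = 16.791.
(Δp)² = 16.791 − (0.0000)² = 16.791.

16.79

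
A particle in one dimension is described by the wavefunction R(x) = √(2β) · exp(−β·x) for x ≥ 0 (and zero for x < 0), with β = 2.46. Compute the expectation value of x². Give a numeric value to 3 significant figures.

0.0826

⟨x²⟩ = ∫ x²·|R|² dx (integrals over the domain).
Every integrand reduces to terms xʲ·e^(−2βx) on [0, ∞); use ∫₀^∞ xʲ·e^(−2βx) dx = j!/(2β)^(j+1).
⟨x²⟩ = 0.082623.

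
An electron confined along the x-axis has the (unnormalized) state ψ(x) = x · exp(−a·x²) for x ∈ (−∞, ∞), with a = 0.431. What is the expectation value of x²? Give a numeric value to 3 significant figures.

1.74

⟨x²⟩ = ∫ x²·|ψ|² dx / ∫|ψ|² dx (integrals over the domain).
Expand each integrand as polynomial × e^(−2ax²) and use ∫x^(2j)·e^(−2ax²) dx = (2j−1)!!/(4a)^j · √(π/(2a)), odd powers → 0; here √(π/(2a)) = 1.9091.
State is unnormalized: ∫|ψ|² dx = 1.1073, and ∫ψ*·x²·ψ dx = 1.9269, so ⟨x²⟩ = 1.9269 / 1.1073.
⟨x²⟩ = 1.7401.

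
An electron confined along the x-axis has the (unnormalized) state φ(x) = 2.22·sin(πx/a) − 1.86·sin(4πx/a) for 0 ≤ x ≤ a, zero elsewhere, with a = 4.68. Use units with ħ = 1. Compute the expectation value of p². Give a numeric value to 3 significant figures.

3.24

p² φ = −ħ² d²φ/dx²; ⟨p²⟩ = −ħ² ∫ φ*·φ'' dx / ∫|φ|² dx.
d²/dx² sin(jπx/a) = −(jπ/a)²·sin(jπx/a); on 0 ≤ x ≤ a, ∫sin²(jπx/a) dx = a/2 and ∫sin(jπx/a)·sin(lπx/a) dx = 0 for j ≠ l, so only diagonal terms survive in ∫|φ|² and ∫φ·φ″; ∫φ·φ′ dx = [φ²/2] between the walls = 0.
State is unnormalized: ∫|φ|² dx = 19.628, and ∫φ*·(−ħ² φ'') dx = 63.564, so ⟨p²⟩ = 63.564 / 19.628.
⟨p²⟩ = 3.2385.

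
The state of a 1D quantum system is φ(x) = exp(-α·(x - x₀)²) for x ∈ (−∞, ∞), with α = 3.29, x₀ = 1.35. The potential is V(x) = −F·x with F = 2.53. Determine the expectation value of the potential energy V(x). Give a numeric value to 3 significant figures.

-3.42

⟨V⟩ = ∫ V(x)·|φ|² dx / ∫|φ|² dx.
Gaussian moments (u = x − x₀): ∫u^(2j)·e^(−2αu²) du = (2j−1)!!/(4α)^j · √(π/(2α)), odd powers integrate to 0; here √(π/(2α)) = 0.69097.
State is unnormalized: ∫|φ|² dx = 0.69097, and ∫φ*·V(x)·φ dx = -2.3600, so ⟨V⟩ = -2.3600 / 0.69097.
⟨V⟩ = -3.4155.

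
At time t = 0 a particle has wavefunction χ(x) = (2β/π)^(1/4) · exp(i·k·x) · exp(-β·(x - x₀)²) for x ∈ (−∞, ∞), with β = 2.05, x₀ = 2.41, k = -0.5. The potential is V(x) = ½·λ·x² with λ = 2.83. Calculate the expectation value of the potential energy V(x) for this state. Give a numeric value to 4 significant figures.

8.391

⟨V⟩ = ∫ V(x)·|χ|² dx.
Gaussian moments (u = x − x₀): ∫u^(2j)·e^(−2βu²) du = (2j−1)!!/(4β)^j · √(π/(2β)), odd powers integrate to 0; here √(π/(2β)) = 0.87535.
⟨V⟩ = 8.3910.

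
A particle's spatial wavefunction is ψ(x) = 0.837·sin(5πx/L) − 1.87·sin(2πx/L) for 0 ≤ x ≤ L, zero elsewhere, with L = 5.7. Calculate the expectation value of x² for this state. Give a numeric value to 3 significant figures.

10.9

⟨x²⟩ = ∫ x²·|ψ|² dx / ∫|ψ|² dx (integrals over the domain).
On 0 ≤ x ≤ L (j ≠ l): ∫sin²(jπx/L) dx = L/2, ∫sin(jπx/L)·sin(lπx/L) dx = 0; diagonal moments ∫x·sin²(jπx/L) dx = L²/4, ∫x²·sin²(jπx/L) dx = L³·(1/6 − 1/(4j²π²)); cross terms ∫x·sin(jπx/L)·sin(lπx/L) dx = 0 for j + l even and −4jlL²/(π²(j² − l²)²) for j + l odd, ∫x²·sin(jπx/L)·sin(lπx/L) dx = (−1)^(j+l)·4jlL³/(π²(j² − l²)²); higher powers the same way via product-to-sum and parts.
State is unnormalized: ∫|ψ|² dx = 11.963, and ∫ψ*·x²·ψ dx = 130.65, so ⟨x²⟩ = 130.65 / 11.963.
⟨x²⟩ = 10.922.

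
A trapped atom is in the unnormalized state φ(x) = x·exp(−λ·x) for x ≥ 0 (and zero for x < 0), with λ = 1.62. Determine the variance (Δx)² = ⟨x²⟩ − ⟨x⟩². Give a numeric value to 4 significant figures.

Compute ⟨x⟩ and ⟨x²⟩ separately, then (Δx)² = ⟨x²⟩ − ⟨x⟩².
Every integrand reduces to terms xʲ·e^(−2λx) on [0, ∞); use ∫₀^∞ xʲ·e^(−2λx) dx = j!/(2λ)^(j+1).
Normalization: ∫|φ|² dx = 0.058802.
⟨x⟩ = 0.92593 and ⟨x²⟩ = 1.1431.
(Δx)² = 1.1431 − (0.92593)² = 0.28578.

0.2858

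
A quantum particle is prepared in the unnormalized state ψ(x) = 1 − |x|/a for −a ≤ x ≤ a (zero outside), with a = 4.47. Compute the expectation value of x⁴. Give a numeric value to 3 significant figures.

⟨x⁴⟩ = ∫ x⁴·|ψ|² dx / ∫|ψ|² dx (integrals over the domain).
ψ is even, so ∫ over [−a, a] = 2∫₀ᵃ with ψ = 1 − x/a there: ∫₀ᵃ (1 − x/a)² dx = a/3, ∫₀ᵃ x²(1 − x/a)² dx = a³/30, ∫₀ᵃ x⁴(1 − x/a)² dx = a⁵/105.
State is unnormalized: ∫|ψ|² dx = 2.9800, and ∫ψ*·x⁴·ψ dx = 33.992, so ⟨x⁴⟩ = 33.992 / 2.9800.
⟨x⁴⟩ = 11.407.

11.4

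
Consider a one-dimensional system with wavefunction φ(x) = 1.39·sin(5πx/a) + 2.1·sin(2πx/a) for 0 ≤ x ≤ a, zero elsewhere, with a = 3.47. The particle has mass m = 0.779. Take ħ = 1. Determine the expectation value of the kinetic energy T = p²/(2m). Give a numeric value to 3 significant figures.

5.47

T = −(ħ²/2m) d²/dx², so ⟨T⟩ = −(ħ²/2m) ∫ φ*·φ'' dx / ∫|φ|² dx; with m = 0.779.
d²/dx² sin(jπx/a) = −(jπ/a)²·sin(jπx/a); on 0 ≤ x ≤ a, ∫sin²(jπx/a) dx = a/2 and ∫sin(jπx/a)·sin(lπx/a) dx = 0 for j ≠ l, so only diagonal terms survive in ∫|φ|² and ∫φ·φ″; ∫φ·φ′ dx = [φ²/2] between the walls = 0.
State is unnormalized: ∫|φ|² dx = 11.004, and ∫φ*·(−ħ²/2m · φ'') dx = 60.192, so ⟨T⟩ = 60.192 / 11.004.
⟨T⟩ = 5.4702.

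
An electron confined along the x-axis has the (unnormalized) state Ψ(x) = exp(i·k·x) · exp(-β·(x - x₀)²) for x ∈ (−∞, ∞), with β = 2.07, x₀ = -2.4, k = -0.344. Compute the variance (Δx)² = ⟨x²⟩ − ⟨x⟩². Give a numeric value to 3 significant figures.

0.121

Compute ⟨x⟩ and ⟨x²⟩ separately, then (Δx)² = ⟨x²⟩ − ⟨x⟩².
Gaussian moments (u = x − x₀): ∫u^(2j)·e^(−2βu²) du = (2j−1)!!/(4β)^j · √(π/(2β)), odd powers integrate to 0; here √(π/(2β)) = 0.87111.
Normalization: ∫|Ψ|² dx = 0.87111.
⟨x⟩ = -2.4000 and ⟨x²⟩ = 5.8808.
(Δx)² = 5.8808 − (-2.4000)² = 0.12077.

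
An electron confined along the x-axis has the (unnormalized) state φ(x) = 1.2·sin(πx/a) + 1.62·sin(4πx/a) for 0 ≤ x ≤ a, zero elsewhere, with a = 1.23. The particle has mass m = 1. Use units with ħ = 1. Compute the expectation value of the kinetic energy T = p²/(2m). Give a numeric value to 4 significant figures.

T = −(ħ²/2m) d²/dx², so ⟨T⟩ = −(ħ²/2m) ∫ φ*·φ'' dx / ∫|φ|² dx; with m = 1.
d²/dx² sin(jπx/a) = −(jπ/a)²·sin(jπx/a); on 0 ≤ x ≤ a, ∫sin²(jπx/a) dx = a/2 and ∫sin(jπx/a)·sin(lπx/a) dx = 0 for j ≠ l, so only diagonal terms survive in ∫|φ|² and ∫φ·φ″; ∫φ·φ′ dx = [φ²/2] between the walls = 0.
State is unnormalized: ∫|φ|² dx = 2.4996, and ∫φ*·(−ħ²/2m · φ'') dx = 87.122, so ⟨T⟩ = 87.122 / 2.4996.
⟨T⟩ = 34.854.

34.85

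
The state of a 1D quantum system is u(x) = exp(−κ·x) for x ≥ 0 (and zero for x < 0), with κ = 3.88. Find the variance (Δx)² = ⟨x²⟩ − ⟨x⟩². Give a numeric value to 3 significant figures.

0.0166

Compute ⟨x⟩ and ⟨x²⟩ separately, then (Δx)² = ⟨x²⟩ − ⟨x⟩².
Every integrand reduces to terms xʲ·e^(−2κx) on [0, ∞); use ∫₀^∞ xʲ·e^(−2κx) dx = j!/(2κ)^(j+1).
Normalization: ∫|u|² dx = 0.12887.
⟨x⟩ = 0.12887 and ⟨x²⟩ = 0.033213.
(Δx)² = 0.033213 − (0.12887)² = 0.016606.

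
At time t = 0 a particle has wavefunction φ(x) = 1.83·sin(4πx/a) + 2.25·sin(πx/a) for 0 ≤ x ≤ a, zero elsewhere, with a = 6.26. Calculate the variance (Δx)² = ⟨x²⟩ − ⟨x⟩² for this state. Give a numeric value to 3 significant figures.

2.01

Compute ⟨x⟩ and ⟨x²⟩ separately, then (Δx)² = ⟨x²⟩ − ⟨x⟩².
On 0 ≤ x ≤ a (j ≠ l): ∫sin²(jπx/a) dx = a/2, ∫sin(jπx/a)·sin(lπx/a) dx = 0; diagonal moments ∫x·sin²(jπx/a) dx = a²/4, ∫x²·sin²(jπx/a) dx = a³·(1/6 − 1/(4j²π²)); cross terms ∫x·sin(jπx/a)·sin(lπx/a) dx = 0 for j + l even and −4jla²/(π²(j² − l²)²) for j + l odd, ∫x²·sin(jπx/a)·sin(lπx/a) dx = (−1)^(j+l)·4jla³/(π²(j² − l²)²); higher powers the same way via product-to-sum and parts.
Normalization: ∫|φ|² dx = 26.328.
⟨x⟩ = 3.0417 and ⟨x²⟩ = 11.265.
(Δx)² = 11.265 − (3.0417)² = 2.0136.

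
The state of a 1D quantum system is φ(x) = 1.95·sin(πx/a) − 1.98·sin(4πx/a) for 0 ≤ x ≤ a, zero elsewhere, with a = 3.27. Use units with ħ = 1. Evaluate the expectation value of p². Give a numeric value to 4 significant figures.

p² φ = −ħ² d²φ/dx²; ⟨p²⟩ = −ħ² ∫ φ*·φ'' dx / ∫|φ|² dx.
d²/dx² sin(jπx/a) = −(jπ/a)²·sin(jπx/a); on 0 ≤ x ≤ a, ∫sin²(jπx/a) dx = a/2 and ∫sin(jπx/a)·sin(lπx/a) dx = 0 for j ≠ l, so only diagonal terms survive in ∫|φ|² and ∫φ·φ″; ∫φ·φ′ dx = [φ²/2] between the walls = 0.
State is unnormalized: ∫|φ|² dx = 12.627, and ∫φ*·(−ħ² φ'') dx = 100.40, so ⟨p²⟩ = 100.40 / 12.627.
⟨p²⟩ = 7.9512.

7.951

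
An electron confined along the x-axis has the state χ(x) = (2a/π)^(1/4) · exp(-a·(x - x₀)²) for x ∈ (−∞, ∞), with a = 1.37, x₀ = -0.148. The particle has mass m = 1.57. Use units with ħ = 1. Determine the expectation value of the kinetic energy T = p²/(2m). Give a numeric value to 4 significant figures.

T = −(ħ²/2m) d²/dx², so ⟨T⟩ = −(ħ²/2m) ∫ χ*·χ'' dx; with m = 1.57.
Gaussian moments (u = x − x₀): ∫u^(2j)·e^(−2au²) du = (2j−1)!!/(4a)^j · √(π/(2a)), odd powers integrate to 0; here √(π/(2a)) = 1.0708. Derivatives: d/dx e^(−au²) = −2au·e^(−au²), d²/dx² e^(−au²) = (4a²u² − 2a)·e^(−au²).
⟨T⟩ = 0.43631.

0.4363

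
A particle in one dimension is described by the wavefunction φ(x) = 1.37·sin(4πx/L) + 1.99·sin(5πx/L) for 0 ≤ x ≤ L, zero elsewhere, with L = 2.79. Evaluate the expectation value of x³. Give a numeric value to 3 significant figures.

1.76

⟨x³⟩ = ∫ x³·|φ|² dx / ∫|φ|² dx (integrals over the domain).
On 0 ≤ x ≤ L (j ≠ l): ∫sin²(jπx/L) dx = L/2, ∫sin(jπx/L)·sin(lπx/L) dx = 0; diagonal moments ∫x·sin²(jπx/L) dx = L²/4, ∫x²·sin²(jπx/L) dx = L³·(1/6 − 1/(4j²π²)); cross terms ∫x·sin(jπx/L)·sin(lπx/L) dx = 0 for j + l even and −4jlL²/(π²(j² − l²)²) for j + l odd, ∫x²·sin(jπx/L)·sin(lπx/L) dx = (−1)^(j+l)·4jlL³/(π²(j² − l²)²); higher powers the same way via product-to-sum and parts.
State is unnormalized: ∫|φ|² dx = 8.1426, and ∫φ*·x³·φ dx = 14.330, so ⟨x³⟩ = 14.330 / 8.1426.
⟨x³⟩ = 1.7598.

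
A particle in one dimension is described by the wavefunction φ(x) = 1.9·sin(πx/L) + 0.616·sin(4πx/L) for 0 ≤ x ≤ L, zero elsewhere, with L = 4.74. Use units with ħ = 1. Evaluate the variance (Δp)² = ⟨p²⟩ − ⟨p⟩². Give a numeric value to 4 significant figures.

Compute ⟨p⟩ and ⟨p²⟩ separately; (Δp)² = ⟨p²⟩ − ⟨p⟩².
d²/dx² sin(jπx/L) = −(jπ/L)²·sin(jπx/L); on 0 ≤ x ≤ L, ∫sin²(jπx/L) dx = L/2 and ∫sin(jπx/L)·sin(lπx/L) dx = 0 for j ≠ l, so only diagonal terms survive in ∫|φ|² and ∫φ·φ″; ∫φ·φ′ dx = [φ²/2] between the walls = 0.
Normalization: ∫|φ|² dx = 9.4550.
⟨p⟩ = 0.0000 and ⟨p²⟩ = 1.0660.
(Δp)² = 1.0660 − (0.0000)² = 1.0660.

1.066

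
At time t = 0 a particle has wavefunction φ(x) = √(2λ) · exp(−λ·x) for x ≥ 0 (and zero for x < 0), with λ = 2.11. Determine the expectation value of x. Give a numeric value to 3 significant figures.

0.237

⟨x⟩ = ∫ x·|φ|² dx (integrals over the domain).
Every integrand reduces to terms xʲ·e^(−2λx) on [0, ∞); use ∫₀^∞ xʲ·e^(−2λx) dx = j!/(2λ)^(j+1).
⟨x⟩ = 0.23697.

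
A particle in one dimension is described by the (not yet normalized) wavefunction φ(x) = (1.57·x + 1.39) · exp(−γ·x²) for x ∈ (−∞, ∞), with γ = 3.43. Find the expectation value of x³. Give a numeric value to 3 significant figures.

0.0329

⟨x³⟩ = ∫ x³·|φ|² dx / ∫|φ|² dx (integrals over the domain).
Expand each integrand as polynomial × e^(−2γx²) and use ∫x^(2j)·e^(−2γx²) dx = (2j−1)!!/(4γ)^j · √(π/(2γ)), odd powers → 0; here √(π/(2γ)) = 0.67673.
State is unnormalized: ∫|φ|² dx = 1.4291, and ∫φ*·x³·φ dx = 0.047073, so ⟨x³⟩ = 0.047073 / 1.4291.
⟨x³⟩ = 0.032939.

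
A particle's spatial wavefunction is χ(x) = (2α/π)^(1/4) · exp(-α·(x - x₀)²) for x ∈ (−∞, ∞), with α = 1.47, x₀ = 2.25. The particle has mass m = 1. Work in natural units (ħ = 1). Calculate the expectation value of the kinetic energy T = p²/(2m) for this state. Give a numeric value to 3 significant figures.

0.735

T = −(ħ²/2m) d²/dx², so ⟨T⟩ = −(ħ²/2m) ∫ χ*·χ'' dx; with m = 1.
Gaussian moments (u = x − x₀): ∫u^(2j)·e^(−2αu²) du = (2j−1)!!/(4α)^j · √(π/(2α)), odd powers integrate to 0; here √(π/(2α)) = 1.0337. Derivatives: d/dx e^(−αu²) = −2αu·e^(−αu²), d²/dx² e^(−αu²) = (4α²u² − 2α)·e^(−αu²).
⟨T⟩ = 0.73500.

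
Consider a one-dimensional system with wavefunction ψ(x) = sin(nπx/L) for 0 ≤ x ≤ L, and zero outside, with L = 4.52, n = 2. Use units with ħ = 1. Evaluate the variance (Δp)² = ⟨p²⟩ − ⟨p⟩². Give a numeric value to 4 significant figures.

1.932

Compute ⟨p⟩ and ⟨p²⟩ separately; (Δp)² = ⟨p²⟩ − ⟨p⟩².
d/dx sin(nπx/L) = (nπ/L)·cos(nπx/L) and d²/dx² sin(nπx/L) = −(nπ/L)²·sin(nπx/L); on 0 ≤ x ≤ L, ∫sin²(nπx/L) dx = L/2 and ∫sin(nπx/L)·cos(nπx/L) dx = 0.
Normalization: ∫|ψ|² dx = 2.2600.
⟨p⟩ = 0.0000 and ⟨p²⟩ = 1.9323.
(Δp)² = 1.9323 − (0.0000)² = 1.9323.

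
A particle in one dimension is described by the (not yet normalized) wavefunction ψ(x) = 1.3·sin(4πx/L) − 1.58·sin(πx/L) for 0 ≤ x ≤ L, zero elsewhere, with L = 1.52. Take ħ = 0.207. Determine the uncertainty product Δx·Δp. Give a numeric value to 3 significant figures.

0.393

Δx = √(⟨x²⟩−⟨x⟩²), Δp = √(⟨p²⟩−⟨p⟩²).
On 0 ≤ x ≤ L (j ≠ l): ∫sin²(jπx/L) dx = L/2, ∫sin(jπx/L)·sin(lπx/L) dx = 0; diagonal moments ∫x·sin²(jπx/L) dx = L²/4, ∫x²·sin²(jπx/L) dx = L³·(1/6 − 1/(4j²π²)); cross terms ∫x·sin(jπx/L)·sin(lπx/L) dx = 0 for j + l even and −4jlL²/(π²(j² − l²)²) for j + l odd, ∫x²·sin(jπx/L)·sin(lπx/L) dx = (−1)^(j+l)·4jlL³/(π²(j² − l²)²); higher powers the same way via product-to-sum and parts. d²/dx² sin(jπx/L) = −(jπ/L)²·sin(jπx/L); on 0 ≤ x ≤ L, ∫sin²(jπx/L) dx = L/2 and ∫sin(jπx/L)·sin(lπx/L) dx = 0 for j ≠ l, so only diagonal terms survive in ∫|ψ|² and ∫ψ·ψ″; ∫ψ·ψ′ dx = [ψ²/2] between the walls = 0.
Normalization: ∫|ψ|² dx = 3.1817.
⟨x⟩ = 0.78149, ⟨x²⟩ = 0.73005 ⇒ Δx = 0.34543.
⟨p⟩ = 0.0000, ⟨p²⟩ = 1.2914 ⇒ Δp = 1.1364.
Δx·Δp = 0.39255.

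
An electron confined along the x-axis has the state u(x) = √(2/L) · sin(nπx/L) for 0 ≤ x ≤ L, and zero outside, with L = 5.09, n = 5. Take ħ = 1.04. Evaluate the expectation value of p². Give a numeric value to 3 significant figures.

p² u = −ħ² d²u/dx²; ⟨p²⟩ = −ħ² ∫ u*·u'' dx.
d/dx sin(nπx/L) = (nπ/L)·cos(nπx/L) and d²/dx² sin(nπx/L) = −(nπ/L)²·sin(nπx/L); on 0 ≤ x ≤ L, ∫sin²(nπx/L) dx = L/2 and ∫sin(nπx/L)·cos(nπx/L) dx = 0.
⟨p²⟩ = 10.301.

10.3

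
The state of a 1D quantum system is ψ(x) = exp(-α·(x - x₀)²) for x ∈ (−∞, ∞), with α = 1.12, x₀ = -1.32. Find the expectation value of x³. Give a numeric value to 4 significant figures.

-3.184

⟨x³⟩ = ∫ x³·|ψ|² dx / ∫|ψ|² dx (integrals over the domain).
Gaussian moments (u = x − x₀): ∫u^(2j)·e^(−2αu²) du = (2j−1)!!/(4α)^j · √(π/(2α)), odd powers integrate to 0; here √(π/(2α)) = 1.1843.
State is unnormalized: ∫|ψ|² dx = 1.1843, and ∫ψ*·x³·ψ dx = -3.7706, so ⟨x³⟩ = -3.7706 / 1.1843.
⟨x³⟩ = -3.1839.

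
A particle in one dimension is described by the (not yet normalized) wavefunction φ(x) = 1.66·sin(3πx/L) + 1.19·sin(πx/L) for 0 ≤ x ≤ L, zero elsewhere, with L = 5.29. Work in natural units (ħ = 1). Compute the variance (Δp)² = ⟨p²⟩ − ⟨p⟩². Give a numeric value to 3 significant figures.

2.22

Compute ⟨p⟩ and ⟨p²⟩ separately; (Δp)² = ⟨p²⟩ − ⟨p⟩².
d²/dx² sin(jπx/L) = −(jπ/L)²·sin(jπx/L); on 0 ≤ x ≤ L, ∫sin²(jπx/L) dx = L/2 and ∫sin(jπx/L)·sin(lπx/L) dx = 0 for j ≠ l, so only diagonal terms survive in ∫|φ|² and ∫φ·φ″; ∫φ·φ′ dx = [φ²/2] between the walls = 0.
Normalization: ∫|φ|² dx = 11.034.
⟨p⟩ = 0.0000 and ⟨p²⟩ = 2.2164.
(Δp)² = 2.2164 − (0.0000)² = 2.2164.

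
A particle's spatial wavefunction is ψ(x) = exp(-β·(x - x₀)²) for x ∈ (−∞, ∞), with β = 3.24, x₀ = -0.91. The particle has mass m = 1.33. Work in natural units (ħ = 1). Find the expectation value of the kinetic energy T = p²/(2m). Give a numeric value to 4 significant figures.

T = −(ħ²/2m) d²/dx², so ⟨T⟩ = −(ħ²/2m) ∫ ψ*·ψ'' dx / ∫|ψ|² dx; with m = 1.33.
Gaussian moments (u = x − x₀): ∫u^(2j)·e^(−2βu²) du = (2j−1)!!/(4β)^j · √(π/(2β)), odd powers integrate to 0; here √(π/(2β)) = 0.69629. Derivatives: d/dx e^(−βu²) = −2βu·e^(−βu²), d²/dx² e^(−βu²) = (4β²u² − 2β)·e^(−βu²).
State is unnormalized: ∫|ψ|² dx = 0.69629, and ∫ψ*·(−ħ²/2m · ψ'') dx = 0.84811, so ⟨T⟩ = 0.84811 / 0.69629.
⟨T⟩ = 1.2180.

1.218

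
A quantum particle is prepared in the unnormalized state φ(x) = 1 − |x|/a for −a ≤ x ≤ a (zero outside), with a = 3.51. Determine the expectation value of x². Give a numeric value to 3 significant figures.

1.23

⟨x²⟩ = ∫ x²·|φ|² dx / ∫|φ|² dx (integrals over the domain).
φ is even, so ∫ over [−a, a] = 2∫₀ᵃ with φ = 1 − x/a there: ∫₀ᵃ (1 − x/a)² dx = a/3, ∫₀ᵃ x²(1 − x/a)² dx = a³/30, ∫₀ᵃ x⁴(1 − x/a)² dx = a⁵/105.
State is unnormalized: ∫|φ|² dx = 2.3400, and ∫φ*·x²·φ dx = 2.8829, so ⟨x²⟩ = 2.8829 / 2.3400.
⟨x²⟩ = 1.2320.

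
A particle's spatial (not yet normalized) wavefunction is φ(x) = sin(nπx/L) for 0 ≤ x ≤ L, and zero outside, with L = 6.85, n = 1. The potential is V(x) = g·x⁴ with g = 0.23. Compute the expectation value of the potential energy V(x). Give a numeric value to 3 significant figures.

⟨V⟩ = ∫ V(x)·|φ|² dx / ∫|φ|² dx.
With sin²θ = (1 − cos2θ)/2 on 0 ≤ x ≤ L: ∫sin²(nπx/L) dx = L/2, ∫x·sin²(nπx/L) dx = L²/4, ∫x²·sin²(nπx/L) dx = L³·(1/6 − 1/(4n²π²)); higher powers xᵏ the same way, integrating xᵏ·cos(2nπx/L) by parts.
State is unnormalized: ∫|φ|² dx = 3.4250, and ∫φ*·V(x)·φ dx = 197.86, so ⟨V⟩ = 197.86 / 3.4250.
⟨V⟩ = 57.769.

57.8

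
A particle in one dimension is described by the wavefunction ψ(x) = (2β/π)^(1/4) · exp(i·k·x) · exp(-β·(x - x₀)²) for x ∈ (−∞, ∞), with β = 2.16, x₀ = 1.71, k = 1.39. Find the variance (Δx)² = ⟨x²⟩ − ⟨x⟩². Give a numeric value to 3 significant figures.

Compute ⟨x⟩ and ⟨x²⟩ separately, then (Δx)² = ⟨x²⟩ − ⟨x⟩².
Gaussian moments (u = x − x₀): ∫u^(2j)·e^(−2βu²) du = (2j−1)!!/(4β)^j · √(π/(2β)), odd powers integrate to 0; here √(π/(2β)) = 0.85277.
⟨x⟩ = 1.7100 and ⟨x²⟩ = 3.0398.
(Δx)² = 3.0398 − (1.7100)² = 0.11574.

0.116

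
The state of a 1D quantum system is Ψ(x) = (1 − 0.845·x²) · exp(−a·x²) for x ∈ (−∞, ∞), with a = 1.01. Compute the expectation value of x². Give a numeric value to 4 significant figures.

0.1393

⟨x²⟩ = ∫ x²·|Ψ|² dx / ∫|Ψ|² dx (integrals over the domain).
Expand each integrand as polynomial × e^(−2ax²) and use ∫x^(2j)·e^(−2ax²) dx = (2j−1)!!/(4a)^j · √(π/(2a)), odd powers → 0; here √(π/(2a)) = 1.2471.
State is unnormalized: ∫|Ψ|² dx = 0.88908, and ∫Ψ*·x²·Ψ dx = 0.12386, so ⟨x²⟩ = 0.12386 / 0.88908.
⟨x²⟩ = 0.13932.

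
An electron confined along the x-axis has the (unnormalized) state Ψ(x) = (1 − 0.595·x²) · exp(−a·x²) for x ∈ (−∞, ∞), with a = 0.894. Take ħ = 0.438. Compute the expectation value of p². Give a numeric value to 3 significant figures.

0.349

p² Ψ = −ħ² d²Ψ/dx²; ⟨p²⟩ = −ħ² ∫ Ψ*·Ψ'' dx / ∫|Ψ|² dx.
Expand each integrand as polynomial × e^(−2ax²) and use ∫x^(2j)·e^(−2ax²) dx = (2j−1)!!/(4a)^j · √(π/(2a)), odd powers → 0; here √(π/(2a)) = 1.3255. Differentiate with the product rule, d/dx e^(−ax²) = −2ax·e^(−ax²).
State is unnormalized: ∫|Ψ|² dx = 0.99452, and ∫Ψ*·(−ħ² Ψ'') dx = 0.34705, so ⟨p²⟩ = 0.34705 / 0.99452.
⟨p²⟩ = 0.34896.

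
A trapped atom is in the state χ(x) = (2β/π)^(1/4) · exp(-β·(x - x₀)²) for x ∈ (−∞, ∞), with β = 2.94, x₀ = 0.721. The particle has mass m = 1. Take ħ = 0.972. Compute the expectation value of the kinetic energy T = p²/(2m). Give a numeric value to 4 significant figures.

1.389

T = −(ħ²/2m) d²/dx², so ⟨T⟩ = −(ħ²/2m) ∫ χ*·χ'' dx; with m = 1.
Gaussian moments (u = x − x₀): ∫u^(2j)·e^(−2βu²) du = (2j−1)!!/(4β)^j · √(π/(2β)), odd powers integrate to 0; here √(π/(2β)) = 0.73095. Derivatives: d/dx e^(−βu²) = −2βu·e^(−βu²), d²/dx² e^(−βu²) = (4β²u² − 2β)·e^(−βu²).
⟨T⟩ = 1.3888.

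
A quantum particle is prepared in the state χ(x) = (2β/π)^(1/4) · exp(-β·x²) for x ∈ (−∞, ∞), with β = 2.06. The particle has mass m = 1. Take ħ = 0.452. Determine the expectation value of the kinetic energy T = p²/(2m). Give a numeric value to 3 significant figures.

T = −(ħ²/2m) d²/dx², so ⟨T⟩ = −(ħ²/2m) ∫ χ*·χ'' dx; with m = 1.
Gaussian moments: ∫x^(2j)·e^(−2βx²) dx = (2j−1)!!/(4β)^j · √(π/(2β)), odd powers integrate to 0; here √(π/(2β)) = 0.87323. Derivatives: d/dx e^(−βx²) = −2βx·e^(−βx²), d²/dx² e^(−βx²) = (4β²x² − 2β)·e^(−βx²).
⟨T⟩ = 0.21043.

0.210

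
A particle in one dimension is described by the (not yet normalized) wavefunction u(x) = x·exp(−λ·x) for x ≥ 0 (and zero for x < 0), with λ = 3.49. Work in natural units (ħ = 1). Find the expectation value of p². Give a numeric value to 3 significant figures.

p² u = −ħ² d²u/dx²; ⟨p²⟩ = −ħ² ∫ u*·u'' dx / ∫|u|² dx.
Differentiate x·exp(−λ·x) with the product rule; every integrand then reduces to terms xʲ·e^(−2λx) on [0, ∞), with ∫₀^∞ xʲ·e^(−2λx) dx = j!/(2λ)^(j+1).
State is unnormalized: ∫|u|² dx = 0.0058812, and ∫u*·(−ħ² u'') dx = 0.071633, so ⟨p²⟩ = 0.071633 / 0.0058812.
⟨p²⟩ = 12.180.

12.2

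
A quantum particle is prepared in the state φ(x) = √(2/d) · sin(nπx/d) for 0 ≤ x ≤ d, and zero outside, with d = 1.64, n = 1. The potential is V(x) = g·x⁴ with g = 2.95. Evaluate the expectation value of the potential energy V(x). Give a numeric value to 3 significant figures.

2.43

⟨V⟩ = ∫ V(x)·|φ|² dx.
With sin²θ = (1 − cos2θ)/2 on 0 ≤ x ≤ d: ∫sin²(nπx/d) dx = d/2, ∫x·sin²(nπx/d) dx = d²/4, ∫x²·sin²(nπx/d) dx = d³·(1/6 − 1/(4n²π²)); higher powers xᵏ the same way, integrating xᵏ·cos(2nπx/d) by parts.
⟨V⟩ = 2.4344.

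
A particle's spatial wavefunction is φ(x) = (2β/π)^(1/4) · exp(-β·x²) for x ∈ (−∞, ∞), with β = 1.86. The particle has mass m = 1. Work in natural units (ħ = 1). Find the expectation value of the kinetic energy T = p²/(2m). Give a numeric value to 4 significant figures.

T = −(ħ²/2m) d²/dx², so ⟨T⟩ = −(ħ²/2m) ∫ φ*·φ'' dx; with m = 1.
Gaussian moments: ∫x^(2j)·e^(−2βx²) dx = (2j−1)!!/(4β)^j · √(π/(2β)), odd powers integrate to 0; here √(π/(2β)) = 0.91897. Derivatives: d/dx e^(−βx²) = −2βx·e^(−βx²), d²/dx² e^(−βx²) = (4β²x² − 2β)·e^(−βx²).
⟨T⟩ = 0.93000.

0.9300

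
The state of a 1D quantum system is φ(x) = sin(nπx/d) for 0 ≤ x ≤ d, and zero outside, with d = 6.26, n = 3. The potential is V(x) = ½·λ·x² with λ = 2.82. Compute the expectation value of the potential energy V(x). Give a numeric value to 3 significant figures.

⟨V⟩ = ∫ V(x)·|φ|² dx / ∫|φ|² dx.
With sin²θ = (1 − cos2θ)/2 on 0 ≤ x ≤ d: ∫sin²(nπx/d) dx = d/2, ∫x·sin²(nπx/d) dx = d²/4, ∫x²·sin²(nπx/d) dx = d³·(1/6 − 1/(4n²π²)); higher powers xᵏ the same way, integrating xᵏ·cos(2nπx/d) by parts.
State is unnormalized: ∫|φ|² dx = 3.1300, and ∫φ*·V(x)·φ dx = 56.675, so ⟨V⟩ = 56.675 / 3.1300.
⟨V⟩ = 18.107.

18.1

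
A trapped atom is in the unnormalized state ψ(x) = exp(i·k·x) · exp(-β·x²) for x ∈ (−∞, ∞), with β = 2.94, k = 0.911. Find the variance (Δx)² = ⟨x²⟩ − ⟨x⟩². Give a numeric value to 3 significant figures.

0.0850

Compute ⟨x⟩ and ⟨x²⟩ separately, then (Δx)² = ⟨x²⟩ − ⟨x⟩².
Gaussian moments: ∫x^(2j)·e^(−2βx²) dx = (2j−1)!!/(4β)^j · √(π/(2β)), odd powers integrate to 0; here √(π/(2β)) = 0.73095.
Normalization: ∫|ψ|² dx = 0.73095.
⟨x⟩ = 0.0000 and ⟨x²⟩ = 0.085034.
(Δx)² = 0.085034 − (0.0000)² = 0.085034.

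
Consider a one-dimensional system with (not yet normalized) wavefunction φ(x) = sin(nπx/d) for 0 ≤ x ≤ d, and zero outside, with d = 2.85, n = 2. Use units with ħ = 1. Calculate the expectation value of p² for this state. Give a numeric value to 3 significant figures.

p² φ = −ħ² d²φ/dx²; ⟨p²⟩ = −ħ² ∫ φ*·φ'' dx / ∫|φ|² dx.
d/dx sin(nπx/d) = (nπ/d)·cos(nπx/d) and d²/dx² sin(nπx/d) = −(nπ/d)²·sin(nπx/d); on 0 ≤ x ≤ d, ∫sin²(nπx/d) dx = d/2 and ∫sin(nπx/d)·cos(nπx/d) dx = 0.
State is unnormalized: ∫|φ|² dx = 1.4250, and ∫φ*·(−ħ² φ'') dx = 6.9260, so ⟨p²⟩ = 6.9260 / 1.4250.
⟨p²⟩ = 4.8604.

4.86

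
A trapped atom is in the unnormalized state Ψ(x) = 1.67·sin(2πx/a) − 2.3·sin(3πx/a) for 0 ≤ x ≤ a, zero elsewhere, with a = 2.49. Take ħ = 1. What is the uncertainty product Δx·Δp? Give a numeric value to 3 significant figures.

1.72

Δx = √(⟨x²⟩−⟨x⟩²), Δp = √(⟨p²⟩−⟨p⟩²).
On 0 ≤ x ≤ a (j ≠ l): ∫sin²(jπx/a) dx = a/2, ∫sin(jπx/a)·sin(lπx/a) dx = 0; diagonal moments ∫x·sin²(jπx/a) dx = a²/4, ∫x²·sin²(jπx/a) dx = a³·(1/6 − 1/(4j²π²)); cross terms ∫x·sin(jπx/a)·sin(lπx/a) dx = 0 for j + l even and −4jla²/(π²(j² − l²)²) for j + l odd, ∫x²·sin(jπx/a)·sin(lπx/a) dx = (−1)^(j+l)·4jla³/(π²(j² − l²)²); higher powers the same way via product-to-sum and parts. d²/dx² sin(jπx/a) = −(jπ/a)²·sin(jπx/a); on 0 ≤ x ≤ a, ∫sin²(jπx/a) dx = a/2 and ∫sin(jπx/a)·sin(lπx/a) dx = 0 for j ≠ l, so only diagonal terms survive in ∫|Ψ|² and ∫Ψ·Ψ″; ∫Ψ·Ψ′ dx = [Ψ²/2] between the walls = 0.
Normalization: ∫|Ψ|² dx = 10.058.
⟨x⟩ = 1.7056, ⟨x²⟩ = 3.1636 ⇒ Δx = 0.50454.
⟨p⟩ = 0.0000, ⟨p²⟩ = 11.579 ⇒ Δp = 3.4028.
Δx·Δp = 1.7169.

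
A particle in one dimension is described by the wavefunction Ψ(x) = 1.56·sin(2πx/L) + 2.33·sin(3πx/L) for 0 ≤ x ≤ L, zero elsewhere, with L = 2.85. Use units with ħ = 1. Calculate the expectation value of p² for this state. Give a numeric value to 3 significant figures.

p² Ψ = −ħ² d²Ψ/dx²; ⟨p²⟩ = −ħ² ∫ Ψ*·Ψ'' dx / ∫|Ψ|² dx.
d²/dx² sin(jπx/L) = −(jπ/L)²·sin(jπx/L); on 0 ≤ x ≤ L, ∫sin²(jπx/L) dx = L/2 and ∫sin(jπx/L)·sin(lπx/L) dx = 0 for j ≠ l, so only diagonal terms survive in ∫|Ψ|² and ∫Ψ·Ψ″; ∫Ψ·Ψ′ dx = [Ψ²/2] between the walls = 0.
State is unnormalized: ∫|Ψ|² dx = 11.204, and ∫Ψ*·(−ħ² Ψ'') dx = 101.46, so ⟨p²⟩ = 101.46 / 11.204.
⟨p²⟩ = 9.0554.

9.06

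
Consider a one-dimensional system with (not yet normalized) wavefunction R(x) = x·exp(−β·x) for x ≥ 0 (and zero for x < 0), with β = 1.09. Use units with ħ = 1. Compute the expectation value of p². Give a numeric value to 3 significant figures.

1.19

p² R = −ħ² d²R/dx²; ⟨p²⟩ = −ħ² ∫ R*·R'' dx / ∫|R|² dx.
Differentiate x·exp(−β·x) with the product rule; every integrand then reduces to terms xʲ·e^(−2βx) on [0, ∞), with ∫₀^∞ xʲ·e^(−2βx) dx = j!/(2β)^(j+1).
State is unnormalized: ∫|R|² dx = 0.19305, and ∫R*·(−ħ² R'') dx = 0.22936, so ⟨p²⟩ = 0.22936 / 0.19305.
⟨p²⟩ = 1.1881.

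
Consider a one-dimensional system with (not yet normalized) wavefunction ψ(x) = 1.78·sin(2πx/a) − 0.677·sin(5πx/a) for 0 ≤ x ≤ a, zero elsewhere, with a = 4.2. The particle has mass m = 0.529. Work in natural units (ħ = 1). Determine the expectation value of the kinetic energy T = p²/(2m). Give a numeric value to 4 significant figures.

T = −(ħ²/2m) d²/dx², so ⟨T⟩ = −(ħ²/2m) ∫ ψ*·ψ'' dx / ∫|ψ|² dx; with m = 0.529.
d²/dx² sin(jπx/a) = −(jπ/a)²·sin(jπx/a); on 0 ≤ x ≤ a, ∫sin²(jπx/a) dx = a/2 and ∫sin(jπx/a)·sin(lπx/a) dx = 0 for j ≠ l, so only diagonal terms survive in ∫|ψ|² and ∫ψ·ψ″; ∫ψ·ψ′ dx = [ψ²/2] between the walls = 0.
State is unnormalized: ∫|ψ|² dx = 7.6161, and ∫ψ*·(−ħ²/2m · ψ'') dx = 26.799, so ⟨T⟩ = 26.799 / 7.6161.
⟨T⟩ = 3.5188.

3.519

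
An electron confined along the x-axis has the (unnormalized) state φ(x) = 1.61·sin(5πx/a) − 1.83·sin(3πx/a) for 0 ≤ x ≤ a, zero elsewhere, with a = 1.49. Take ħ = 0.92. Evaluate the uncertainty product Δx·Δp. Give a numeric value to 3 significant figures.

Δx = √(⟨x²⟩−⟨x⟩²), Δp = √(⟨p²⟩−⟨p⟩²).
On 0 ≤ x ≤ a (j ≠ l): ∫sin²(jπx/a) dx = a/2, ∫sin(jπx/a)·sin(lπx/a) dx = 0; diagonal moments ∫x·sin²(jπx/a) dx = a²/4, ∫x²·sin²(jπx/a) dx = a³·(1/6 − 1/(4j²π²)); cross terms ∫x·sin(jπx/a)·sin(lπx/a) dx = 0 for j + l even and −4jla²/(π²(j² − l²)²) for j + l odd, ∫x²·sin(jπx/a)·sin(lπx/a) dx = (−1)^(j+l)·4jla³/(π²(j² − l²)²); higher powers the same way via product-to-sum and parts. d²/dx² sin(jπx/a) = −(jπ/a)²·sin(jπx/a); on 0 ≤ x ≤ a, ∫sin²(jπx/a) dx = a/2 and ∫sin(jπx/a)·sin(lπx/a) dx = 0 for j ≠ l, so only diagonal terms survive in ∫|φ|² and ∫φ·φ″; ∫φ·φ′ dx = [φ²/2] between the walls = 0.
Normalization: ∫|φ|² dx = 4.4260.
⟨x⟩ = 0.74500, ⟨x²⟩ = 0.62644 ⇒ Δx = 0.26724.
⟨p⟩ = 0.0000, ⟨p²⟩ = 60.132 ⇒ Δp = 7.7545.
Δx·Δp = 2.0723.

2.07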